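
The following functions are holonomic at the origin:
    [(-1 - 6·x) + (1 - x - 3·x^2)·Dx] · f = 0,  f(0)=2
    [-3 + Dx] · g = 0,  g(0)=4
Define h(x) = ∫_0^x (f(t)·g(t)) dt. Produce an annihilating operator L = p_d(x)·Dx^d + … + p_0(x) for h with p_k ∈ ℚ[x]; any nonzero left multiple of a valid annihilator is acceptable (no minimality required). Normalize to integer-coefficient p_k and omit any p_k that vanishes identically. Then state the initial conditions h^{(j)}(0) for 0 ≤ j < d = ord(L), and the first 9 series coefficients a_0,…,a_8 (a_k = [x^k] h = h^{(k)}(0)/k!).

L = (4 + 3·x - 9·x^2)·Dx + (-1 + x + 3·x^2)·Dx^2  (order 2).
h: a_k = 0, 8, 16, 92/3, 56, 527/5, 3038/15, 28043/70, 56467/70, …
ICs: h(0) = 0, h′(0) = 8.

f: a_k = 2, 2, 8, 14, 38, 80, 194, 434, 1016, …
g: a_k = 4, 12, 18, 18, 27/2, 81/10, 81/20, 243/140, 729/1120, …
f·g: L₀ = L_f ⊗_s L_g, ord ≤ 1·1.
Integrate: L := L₀·Dx.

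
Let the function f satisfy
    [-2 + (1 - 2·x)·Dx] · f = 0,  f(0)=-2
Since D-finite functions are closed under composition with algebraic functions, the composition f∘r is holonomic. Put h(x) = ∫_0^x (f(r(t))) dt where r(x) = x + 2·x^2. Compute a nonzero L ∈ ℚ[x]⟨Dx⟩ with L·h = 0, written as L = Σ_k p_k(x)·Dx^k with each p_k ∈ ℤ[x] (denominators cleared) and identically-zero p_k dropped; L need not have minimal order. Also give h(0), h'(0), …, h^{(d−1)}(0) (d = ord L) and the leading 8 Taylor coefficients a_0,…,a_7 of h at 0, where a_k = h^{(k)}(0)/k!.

L = (2 + 8·x)·Dx + (-1 + 2·x + 4·x^2)·Dx^2  (order 2).
h: a_k = 0, -2, -2, -16/3, -12, -32, -256/3, -1664/7, …
ICs: h(0) = 0, h′(0) = -2.

f: a_k = -2, -4, -8, -16, -32, -64, -128, -256, …
Substitute x→r, Dx→(1/r')Dx; clear ⇒ L₀.
∫: right-multiply L₀ by Dx.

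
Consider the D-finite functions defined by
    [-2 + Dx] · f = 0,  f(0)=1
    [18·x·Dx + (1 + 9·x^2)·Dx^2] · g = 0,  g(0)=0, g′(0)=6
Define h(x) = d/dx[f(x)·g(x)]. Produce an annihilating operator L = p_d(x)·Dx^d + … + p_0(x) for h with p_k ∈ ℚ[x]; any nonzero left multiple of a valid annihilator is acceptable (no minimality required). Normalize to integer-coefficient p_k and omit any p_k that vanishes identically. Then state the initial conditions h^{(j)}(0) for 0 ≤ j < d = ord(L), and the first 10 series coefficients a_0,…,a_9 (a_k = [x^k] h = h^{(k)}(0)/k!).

L = (-14 - 72·x + 558·x^2 - 648·x^3 + 324·x^4) + (5 + 54·x - 315·x^2 + 486·x^3 - 324·x^4)·Dx + (1 - 9·x + 18·x^2 - 81·x^3 + 81·x^4)·Dx^2  (order 2).
h: a_k = 6, 24, -18, -112, 326, 1032, -46402/15, -188960/21, 200814/7, 75036104/945, …
ICs: h(0) = 6, h′(0) = 24.

f: a_k = 1, 2, 2, 4/3, 2/3, 4/15, 4/45, 8/315, 2/315, 4/2835, …
g: a_k = 0, 6, 0, -18, 0, 486/5, 0, -4374/7, 0, 4374, …
L₀ := L_f ⊗_s L_g (sym. prod.), ord ≤ 2.
Differentiate: ansatz ord ≤ ord L₀ ⇒ L.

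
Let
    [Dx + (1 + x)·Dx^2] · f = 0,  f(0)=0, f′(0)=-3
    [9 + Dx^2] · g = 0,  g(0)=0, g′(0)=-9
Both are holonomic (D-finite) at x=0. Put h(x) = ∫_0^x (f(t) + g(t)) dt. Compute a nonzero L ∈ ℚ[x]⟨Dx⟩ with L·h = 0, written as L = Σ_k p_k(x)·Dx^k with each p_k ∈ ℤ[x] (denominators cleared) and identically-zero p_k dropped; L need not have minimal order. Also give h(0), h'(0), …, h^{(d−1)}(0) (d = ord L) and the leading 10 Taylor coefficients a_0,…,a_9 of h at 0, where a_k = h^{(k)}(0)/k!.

L = (135 + 162·x + 81·x^2)·Dx^2 + (99 + 261·x + 243·x^2 + 81·x^3)·Dx^3 + (15 + 18·x + 9·x^2)·Dx^4 + (11 + 29·x + 27·x^2 + 9·x^3)·Dx^5  (order 5).
h: a_k = 0, 0, -6, 1/2, 25/8, 3/20, -89/80, 1/14, 489/4480, 1/24, …
ICs: h(0) = 0, h′(0) = 0, h′′(0) = -12, h′′′(0) = 3, h′′′′(0) = 75.

f: a_k = 0, -3, 3/2, -1, 3/4, -3/5, 1/2, -3/7, 3/8, -1/3, …
g: a_k = 0, -9, 0, 27/2, 0, -243/40, 0, 729/560, 0, -729/4480, …
Sum ⇒ L₀ = lclm(L_f,L_g) in ℚ(x)⟨Dx⟩.
h=∫h₀ ⇒ L = L₀·Dx.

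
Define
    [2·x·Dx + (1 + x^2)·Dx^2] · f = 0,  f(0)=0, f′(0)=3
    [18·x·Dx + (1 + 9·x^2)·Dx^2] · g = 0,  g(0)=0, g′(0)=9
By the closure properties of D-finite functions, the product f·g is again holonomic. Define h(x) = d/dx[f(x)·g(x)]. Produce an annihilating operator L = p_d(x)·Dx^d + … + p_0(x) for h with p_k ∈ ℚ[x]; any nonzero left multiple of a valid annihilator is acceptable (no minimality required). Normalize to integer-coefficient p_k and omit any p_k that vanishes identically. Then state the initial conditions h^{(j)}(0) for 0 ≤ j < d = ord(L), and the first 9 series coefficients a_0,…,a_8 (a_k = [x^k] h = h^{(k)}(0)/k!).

f: a_k = 0, 3, 0, -1, 0, 3/5, 0, -3/7, 0, …
g: a_k = 0, 9, 0, -27, 0, 729/5, 0, -6561/7, 0, …
f·g: L₀ = L_f ⊗_s L_g, ord ≤ 2·2.
Differentiate: ansatz ord ≤ ord L₀ ⇒ L.
L = (-216·x - 3600·x^3 - 5184·x^5 + 6480·x^7 + 17496·x^9) + (-40 - 1452·x^2 - 6480·x^4 - 4536·x^6 + 22680·x^8 + 26244·x^10)·Dx + (-80·x - 980·x^3 - 2160·x^5 + 2952·x^7 + 12960·x^9 + 8748·x^11)·Dx^2 + (-1 - 20·x^2 - 109·x^4 + 981·x^8 + 1620·x^10 + 729·x^12)·Dx^3  (order 3).
h: a_k = 0, 54, 0, -360, 0, 14094/5, 0, -166752/7, 0, …
ICs: h(0) = 0, h′(0) = 54, h′′(0) = 0.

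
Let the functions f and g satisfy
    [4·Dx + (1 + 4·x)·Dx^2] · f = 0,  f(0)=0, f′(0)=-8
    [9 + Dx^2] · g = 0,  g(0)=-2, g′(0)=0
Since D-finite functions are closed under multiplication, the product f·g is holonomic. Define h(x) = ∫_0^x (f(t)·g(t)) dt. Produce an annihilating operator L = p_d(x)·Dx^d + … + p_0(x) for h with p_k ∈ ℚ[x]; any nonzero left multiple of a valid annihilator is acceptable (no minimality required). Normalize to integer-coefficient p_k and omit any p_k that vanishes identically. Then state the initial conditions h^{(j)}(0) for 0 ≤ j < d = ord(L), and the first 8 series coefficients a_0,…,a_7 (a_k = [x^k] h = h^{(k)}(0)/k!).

f: a_k = 0, -8, 16, -128/3, 128, -2048/5, 4096/3, -32768/7, …
g: a_k = -2, 0, 9, 0, -27/4, 0, 81/40, 0, …
f·g: L₀ = L_f ⊗_s L_g, ord ≤ 2·2.
h=∫₀ˣh₀: take L = L₀·Dx.
L = (-2043 - 1296·x + 44064·x^2 + 186624·x^3 + 186624·x^4)·Dx + (72 + 5472·x + 31104·x^2 + 41472·x^3)·Dx^2 + (-182 + 864·x + 12096·x^2 + 41472·x^3 + 41472·x^4)·Dx^3 + (8 + 608·x + 3456·x^2 + 4608·x^3)·Dx^4 + (5 + 112·x + 800·x^2 + 2304·x^3 + 2304·x^4)·Dx^5  (order 5).
h: a_k = 0, 0, 8, -32/3, 10/3, -112/5, 1223/15, -5060/21, …
ICs: h(0) = 0, h′(0) = 0, h′′(0) = 16, h′′′(0) = -64, h′′′′(0) = 80.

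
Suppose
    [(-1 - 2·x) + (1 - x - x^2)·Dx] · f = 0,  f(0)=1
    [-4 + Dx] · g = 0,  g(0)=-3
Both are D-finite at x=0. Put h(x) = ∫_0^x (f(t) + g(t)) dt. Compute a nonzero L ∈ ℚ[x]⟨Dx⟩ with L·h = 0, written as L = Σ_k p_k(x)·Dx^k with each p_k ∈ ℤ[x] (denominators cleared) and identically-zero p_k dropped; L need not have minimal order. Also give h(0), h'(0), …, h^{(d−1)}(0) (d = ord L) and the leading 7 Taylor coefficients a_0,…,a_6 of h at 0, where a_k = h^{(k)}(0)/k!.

L = (-8·x - 72·x^2 - 32·x^3)·Dx + (-12 + 38·x + 22·x^2 - 32·x^3 - 16·x^4)·Dx^2 + (3 - 9·x - x^2 + 10·x^3 + 4·x^4)·Dx^3  (order 3).
h: a_k = 0, -2, -11/2, -22/3, -29/4, -27/5, -44/15, …
ICs: h(0) = 0, h′(0) = -2, h′′(0) = -11.

f: a_k = 1, 1, 2, 3, 5, 8, 13, …
g: a_k = -3, -12, -24, -32, -32, -128/5, -256/15, …
f+g: L₀ = lclm(L_f,L_g), ord ≤ 1+1.
∫: right-multiply L₀ by Dx.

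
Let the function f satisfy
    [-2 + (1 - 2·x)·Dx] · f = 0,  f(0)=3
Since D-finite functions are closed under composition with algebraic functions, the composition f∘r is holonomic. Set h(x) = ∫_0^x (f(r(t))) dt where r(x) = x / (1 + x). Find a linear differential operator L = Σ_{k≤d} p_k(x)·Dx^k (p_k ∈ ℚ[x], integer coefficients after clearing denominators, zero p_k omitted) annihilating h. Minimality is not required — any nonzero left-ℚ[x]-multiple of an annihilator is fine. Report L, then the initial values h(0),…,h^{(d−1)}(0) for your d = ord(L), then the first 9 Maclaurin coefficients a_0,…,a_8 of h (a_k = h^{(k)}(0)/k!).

f: a_k = 3, 6, 12, 24, 48, 96, 192, 384, 768, …
Change of var in L_f (x↦r) gives L₀.
∫: right-multiply L₀ by Dx.
L = 2·Dx + (-1 + x^2)·Dx^2  (order 2).
h: a_k = 0, 3, 3, 2, 3/2, 6/5, 1, 6/7, 3/4, …
ICs: h(0) = 0, h′(0) = 3.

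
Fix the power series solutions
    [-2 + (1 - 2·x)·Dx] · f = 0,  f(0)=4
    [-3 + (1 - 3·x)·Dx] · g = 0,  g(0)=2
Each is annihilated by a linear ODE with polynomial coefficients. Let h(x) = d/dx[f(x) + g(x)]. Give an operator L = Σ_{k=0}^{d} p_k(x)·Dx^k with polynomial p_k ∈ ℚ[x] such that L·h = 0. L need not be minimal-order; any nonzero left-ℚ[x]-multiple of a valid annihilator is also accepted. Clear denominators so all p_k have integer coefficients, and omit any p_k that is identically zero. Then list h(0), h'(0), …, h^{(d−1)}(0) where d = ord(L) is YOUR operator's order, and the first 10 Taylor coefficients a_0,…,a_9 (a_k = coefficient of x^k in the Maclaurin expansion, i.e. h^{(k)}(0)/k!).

L = 36 + (-15 + 36·x)·Dx + (1 - 5·x + 6·x^2)·Dx^2  (order 2).
h: a_k = 14, 68, 258, 904, 3070, 10284, 34202, 113168, 372726, 1221940, …
ICs: h(0) = 14, h′(0) = 68.

f: a_k = 4, 8, 16, 32, 64, 128, 256, 512, 1024, 2048, …
g: a_k = 2, 6, 18, 54, 162, 486, 1458, 4374, 13122, 39366, …
h₀=f+g: left-lcm gives L₀, ord ≤ 2.
h₀' ⇒ L via d/dx closure of L₀.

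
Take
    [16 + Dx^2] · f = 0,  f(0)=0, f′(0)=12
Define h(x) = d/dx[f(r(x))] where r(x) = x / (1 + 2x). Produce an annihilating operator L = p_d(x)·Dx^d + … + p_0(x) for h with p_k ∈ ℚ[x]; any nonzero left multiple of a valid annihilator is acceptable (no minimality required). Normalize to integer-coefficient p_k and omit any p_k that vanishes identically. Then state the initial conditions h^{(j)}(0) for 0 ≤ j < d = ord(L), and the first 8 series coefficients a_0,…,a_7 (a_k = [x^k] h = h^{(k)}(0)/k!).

f: a_k = 0, 12, 0, -32, 0, 128/5, 0, -1024/105, …
f∘r: x↦r, Dx↦Dx/r' in L_f ⇒ L₀.
Differentiate: ansatz ord ≤ ord L₀ ⇒ L.
L = (40 + 96·x + 96·x^2) + (12 + 72·x + 144·x^2 + 96·x^3)·Dx + (1 + 8·x + 24·x^2 + 32·x^3 + 16·x^4)·Dx^2  (order 2).
h: a_k = 12, -48, 48, 384, -2752, 11520, -565504/15, 1552384/15, …
ICs: h(0) = 12, h′(0) = -48.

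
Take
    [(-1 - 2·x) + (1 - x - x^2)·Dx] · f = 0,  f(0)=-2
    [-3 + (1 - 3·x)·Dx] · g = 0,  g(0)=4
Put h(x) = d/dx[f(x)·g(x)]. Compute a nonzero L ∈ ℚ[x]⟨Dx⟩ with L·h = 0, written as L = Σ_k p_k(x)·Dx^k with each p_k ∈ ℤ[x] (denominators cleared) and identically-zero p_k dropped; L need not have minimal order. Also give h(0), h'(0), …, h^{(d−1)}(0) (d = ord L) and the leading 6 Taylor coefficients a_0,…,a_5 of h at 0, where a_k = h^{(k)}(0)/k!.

L = (28 - 66·x - 48·x^2 + 96·x^3 + 108·x^4) + (-4 + 20·x - 15·x^2 - 40·x^3 + 30·x^4 + 27·x^5)·Dx  (order 1).
h: a_k = -32, -224, -1080, -4480, -17120, -62256, …
ICs: h(0) = -32.

f: a_k = -2, -2, -4, -6, -10, -16, …
g: a_k = 4, 12, 36, 108, 324, 972, …
Product ⇒ symmetric product L₀, ord ≤ 1.
Differentiate: ansatz ord ≤ ord L₀ ⇒ L.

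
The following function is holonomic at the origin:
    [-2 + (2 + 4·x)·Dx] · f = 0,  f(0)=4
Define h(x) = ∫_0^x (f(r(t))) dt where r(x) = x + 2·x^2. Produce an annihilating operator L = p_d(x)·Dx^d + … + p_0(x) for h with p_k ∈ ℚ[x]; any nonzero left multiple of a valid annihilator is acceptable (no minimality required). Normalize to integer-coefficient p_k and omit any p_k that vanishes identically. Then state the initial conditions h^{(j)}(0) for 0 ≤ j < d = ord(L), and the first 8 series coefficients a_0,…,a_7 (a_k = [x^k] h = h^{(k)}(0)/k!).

L = (-1 - 4·x)·Dx + (1 + 2·x + 4·x^2)·Dx^2  (order 2).
h: a_k = 0, 4, 2, 2, -3/2, 3/10, 5/4, -57/28, …
ICs: h(0) = 0, h′(0) = 4.

f: a_k = 4, 4, -2, 2, -5/2, 7/2, -21/4, 33/4, …
f∘r: x↦r, Dx↦Dx/r' in L_f ⇒ L₀.
h=∫₀ˣh₀: take L = L₀·Dx.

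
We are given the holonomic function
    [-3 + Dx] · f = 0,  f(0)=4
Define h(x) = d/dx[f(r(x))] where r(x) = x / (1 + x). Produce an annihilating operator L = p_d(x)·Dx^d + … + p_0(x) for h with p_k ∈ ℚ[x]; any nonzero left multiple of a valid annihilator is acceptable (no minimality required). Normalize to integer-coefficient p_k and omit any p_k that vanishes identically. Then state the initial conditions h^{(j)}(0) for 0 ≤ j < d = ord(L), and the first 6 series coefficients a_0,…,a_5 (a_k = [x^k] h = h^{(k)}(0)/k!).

L = (1 - 2·x) + (-1 - 2·x - x^2)·Dx  (order 1).
h: a_k = 12, 12, -18, 6, 21/2, -207/10, …
ICs: h(0) = 12.

f: a_k = 4, 12, 18, 18, 27/2, 81/10, …
L₀ from L_f via x↦r, Dx↦r'^{-1}Dx.
Derive L from L₀ (diff closure).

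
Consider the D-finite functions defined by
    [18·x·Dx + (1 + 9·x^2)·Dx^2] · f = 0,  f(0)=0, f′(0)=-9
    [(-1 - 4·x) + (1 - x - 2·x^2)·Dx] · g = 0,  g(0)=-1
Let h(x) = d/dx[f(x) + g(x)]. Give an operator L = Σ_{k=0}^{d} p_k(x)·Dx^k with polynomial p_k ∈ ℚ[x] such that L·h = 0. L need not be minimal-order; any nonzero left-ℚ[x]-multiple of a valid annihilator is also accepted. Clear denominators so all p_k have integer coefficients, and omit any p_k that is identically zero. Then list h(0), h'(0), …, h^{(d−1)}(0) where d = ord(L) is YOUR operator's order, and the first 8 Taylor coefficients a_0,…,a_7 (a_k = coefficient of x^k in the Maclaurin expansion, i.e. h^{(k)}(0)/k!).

L = (18 - 72·x - 918·x^2 - 1872·x^3 - 4608·x^4 - 1296·x^6) + (-8 - 30·x - 278·x^3 - 1788·x^4 - 3216·x^5 - 324·x^6 - 1296·x^7)·Dx + (1 + 4·x + 24·x^2 + 4·x^3 + 103·x^4 - 300·x^5 - 312·x^6 - 108·x^7 - 216·x^8)·Dx^2  (order 2).
h: a_k = -10, -6, 66, -44, -834, -258, 5966, -1368, …
ICs: h(0) = -10, h′(0) = -6.

f: a_k = 0, -9, 0, 27, 0, -729/5, 0, 6561/7, …
g: a_k = -1, -1, -3, -5, -11, -21, -43, -85, …
h₀=f+g: left-lcm gives L₀, ord ≤ 3.
h₀' ⇒ L via d/dx closure of L₀.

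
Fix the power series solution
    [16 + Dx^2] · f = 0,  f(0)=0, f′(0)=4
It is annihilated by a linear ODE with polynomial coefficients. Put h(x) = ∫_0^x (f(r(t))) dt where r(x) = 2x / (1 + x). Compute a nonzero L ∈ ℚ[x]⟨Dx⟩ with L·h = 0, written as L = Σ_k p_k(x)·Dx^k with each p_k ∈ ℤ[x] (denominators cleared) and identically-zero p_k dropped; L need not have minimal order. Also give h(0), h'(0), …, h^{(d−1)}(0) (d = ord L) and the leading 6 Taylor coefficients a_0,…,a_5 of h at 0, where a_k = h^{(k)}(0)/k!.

L = 64·Dx + (2 + 6·x + 6·x^2 + 2·x^3)·Dx^2 + (1 + 4·x + 6·x^2 + 4·x^3 + x^4)·Dx^3  (order 3).
h: a_k = 0, 0, 4, -8/3, -58/3, 248/5, …
ICs: h(0) = 0, h′(0) = 0, h′′(0) = 8.

f: a_k = 0, 4, 0, -32/3, 0, 128/15, …
f∘r: x↦r, Dx↦Dx/r' in L_f ⇒ L₀.
Integrate: L := L₀·Dx.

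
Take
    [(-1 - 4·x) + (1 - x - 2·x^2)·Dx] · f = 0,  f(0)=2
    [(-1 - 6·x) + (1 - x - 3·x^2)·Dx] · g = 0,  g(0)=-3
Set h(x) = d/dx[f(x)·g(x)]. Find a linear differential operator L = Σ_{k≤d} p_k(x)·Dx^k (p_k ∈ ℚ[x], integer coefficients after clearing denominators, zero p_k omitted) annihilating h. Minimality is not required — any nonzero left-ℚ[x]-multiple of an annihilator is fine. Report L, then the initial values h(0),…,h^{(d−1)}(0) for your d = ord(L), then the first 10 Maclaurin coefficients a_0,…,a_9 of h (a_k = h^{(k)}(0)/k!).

f: a_k = 2, 2, 6, 10, 22, 42, 86, 170, 342, 682, …
g: a_k = -3, -3, -12, -21, -57, -120, -291, -651, -1524, -3477, …
Product ⇒ symmetric product L₀, ord ≤ 1.
Derive L from L₀ (diff closure).
L = (16 + 18·x - 36·x^2 - 368·x^3 - 132·x^4 + 900·x^5 + 720·x^6) + (-2 - 4·x + 39·x^2 + 16·x^3 - 160·x^4 - 69·x^5 + 210·x^6 + 144·x^7)·Dx  (order 1).
h: a_k = -12, -96, -342, -1296, -3960, -12132, -34356, -96000, -258930, -688680, …
ICs: h(0) = -12.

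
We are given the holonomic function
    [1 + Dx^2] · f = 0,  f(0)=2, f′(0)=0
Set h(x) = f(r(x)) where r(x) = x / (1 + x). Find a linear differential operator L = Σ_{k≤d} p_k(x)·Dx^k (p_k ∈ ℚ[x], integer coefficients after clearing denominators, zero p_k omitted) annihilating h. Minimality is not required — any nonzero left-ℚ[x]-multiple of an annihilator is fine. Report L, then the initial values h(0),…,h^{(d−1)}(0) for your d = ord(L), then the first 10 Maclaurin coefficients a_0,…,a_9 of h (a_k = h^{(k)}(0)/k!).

L = 1 + (2 + 6·x + 6·x^2 + 2·x^3)·Dx + (1 + 4·x + 6·x^2 + 4·x^3 + x^4)·Dx^2  (order 2).
h: a_k = 2, 0, -1, 2, -35/12, 11/3, -1501/360, 87/20, -16699/4032, 8791/2520, …
ICs: h(0) = 2, h′(0) = 0.

f: a_k = 2, 0, -1, 0, 1/12, 0, -1/360, 0, 1/20160, 0, …
L₀ from L_f via x↦r, Dx↦r'^{-1}Dx.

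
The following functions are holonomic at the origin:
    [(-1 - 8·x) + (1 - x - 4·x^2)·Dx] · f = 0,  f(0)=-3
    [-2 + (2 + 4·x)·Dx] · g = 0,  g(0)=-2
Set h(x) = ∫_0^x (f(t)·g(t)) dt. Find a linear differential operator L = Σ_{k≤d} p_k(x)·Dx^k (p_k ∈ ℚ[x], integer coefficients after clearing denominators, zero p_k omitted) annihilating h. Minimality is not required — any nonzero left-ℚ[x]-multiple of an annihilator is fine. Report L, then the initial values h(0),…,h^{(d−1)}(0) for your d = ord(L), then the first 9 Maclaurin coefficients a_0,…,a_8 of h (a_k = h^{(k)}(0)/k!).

f: a_k = -3, -3, -15, -27, -87, -195, -543, -1323, -3495, …
g: a_k = -2, -2, 1, -1, 5/4, -7/4, 21/8, -33/8, 429/64, …
f·g: L₀ = L_f ⊗_s L_g, ord ≤ 1·1.
∫: right-multiply L₀ by Dx.
L = (2 + 9·x + 12·x^2)·Dx + (-1 - x + 6·x^2 + 8·x^3)·Dx^2  (order 2).
h: a_k = 0, 6, 6, 11, 21, 849/20, 369/4, 11157/56, 3621/8, …
ICs: h(0) = 0, h′(0) = 6.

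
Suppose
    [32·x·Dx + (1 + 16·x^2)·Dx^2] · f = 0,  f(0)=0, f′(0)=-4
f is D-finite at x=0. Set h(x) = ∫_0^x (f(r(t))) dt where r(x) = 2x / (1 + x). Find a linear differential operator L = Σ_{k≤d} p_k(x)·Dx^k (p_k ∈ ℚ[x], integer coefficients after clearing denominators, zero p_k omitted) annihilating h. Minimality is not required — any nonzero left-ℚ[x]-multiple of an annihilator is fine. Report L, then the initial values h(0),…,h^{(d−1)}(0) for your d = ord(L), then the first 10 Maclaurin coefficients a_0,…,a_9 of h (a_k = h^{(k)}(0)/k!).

f: a_k = 0, -4, 0, 64/3, 0, -1024/5, 0, 16384/7, 0, -262144/9, …
Substitute x→r, Dx→(1/r')Dx; clear ⇒ L₀.
h=∫h₀ ⇒ L = L₀·Dx.
L = (2 + 130·x)·Dx^2 + (1 + 2·x + 65·x^2)·Dx^3  (order 3).
h: a_k = 0, 0, -4, 8/3, 122/3, -504/5, -13844/15, 93208/21, 178361/7, -207928, …
ICs: h(0) = 0, h′(0) = 0, h′′(0) = -8.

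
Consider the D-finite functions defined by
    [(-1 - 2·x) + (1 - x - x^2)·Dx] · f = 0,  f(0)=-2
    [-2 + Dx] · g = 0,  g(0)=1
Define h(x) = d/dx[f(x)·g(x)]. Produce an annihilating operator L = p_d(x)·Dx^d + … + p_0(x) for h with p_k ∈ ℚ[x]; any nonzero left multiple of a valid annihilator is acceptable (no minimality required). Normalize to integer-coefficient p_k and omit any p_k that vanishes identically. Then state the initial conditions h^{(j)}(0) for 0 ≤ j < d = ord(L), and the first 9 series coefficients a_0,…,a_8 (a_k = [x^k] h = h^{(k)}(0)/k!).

f: a_k = -2, -2, -4, -6, -10, -16, -26, -42, -68, …
g: a_k = 1, 2, 2, 4/3, 2/3, 4/15, 4/45, 8/315, 2/315, …
Sym-product of L_f,L_g gives L₀ (≤ ord 1).
Differentiate: ansatz ord ≤ ord L₀ ⇒ L.
L = (12 + 2·x - 10·x^2 + 4·x^4) + (-3 + 3·x + 5·x^2 - 2·x^3 - 2·x^4)·Dx  (order 1).
h: a_k = -6, -24, -62, -136, -276, -8044/15, -5062/5, -196576/105, -1073474/315, …
ICs: h(0) = -6.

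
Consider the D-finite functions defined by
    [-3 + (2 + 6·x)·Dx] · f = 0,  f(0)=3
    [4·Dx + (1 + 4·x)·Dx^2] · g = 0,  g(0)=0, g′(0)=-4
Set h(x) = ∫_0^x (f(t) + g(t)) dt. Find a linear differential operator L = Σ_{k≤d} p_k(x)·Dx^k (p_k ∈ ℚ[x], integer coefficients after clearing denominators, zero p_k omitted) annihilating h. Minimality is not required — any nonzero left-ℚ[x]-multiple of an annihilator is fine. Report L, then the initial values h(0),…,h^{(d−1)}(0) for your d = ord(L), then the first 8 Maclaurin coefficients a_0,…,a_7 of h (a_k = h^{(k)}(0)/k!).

f: a_k = 3, 9/2, -27/8, 81/16, -1215/128, 5103/256, -45927/1024, 216513/2048, …
g: a_k = 0, -4, 8, -64/3, 64, -1024/5, 2048/3, -16384/7, …
Weyl lclm of L_f,L_g ⇒ L₀ (ord ≤ 3).
Integrate: L := L₀·Dx.
L = (84 + 144·x)·Dx^2 + (101 + 552·x + 720·x^2)·Dx^3 + (10 + 94·x + 288·x^2 + 288·x^3)·Dx^4  (order 4).
h: a_k = 0, 3, 1/4, 37/24, -781/192, 6977/640, -236629/7680, 1959371/21504, …
ICs: h(0) = 0, h′(0) = 3, h′′(0) = 1/2, h′′′(0) = 37/4.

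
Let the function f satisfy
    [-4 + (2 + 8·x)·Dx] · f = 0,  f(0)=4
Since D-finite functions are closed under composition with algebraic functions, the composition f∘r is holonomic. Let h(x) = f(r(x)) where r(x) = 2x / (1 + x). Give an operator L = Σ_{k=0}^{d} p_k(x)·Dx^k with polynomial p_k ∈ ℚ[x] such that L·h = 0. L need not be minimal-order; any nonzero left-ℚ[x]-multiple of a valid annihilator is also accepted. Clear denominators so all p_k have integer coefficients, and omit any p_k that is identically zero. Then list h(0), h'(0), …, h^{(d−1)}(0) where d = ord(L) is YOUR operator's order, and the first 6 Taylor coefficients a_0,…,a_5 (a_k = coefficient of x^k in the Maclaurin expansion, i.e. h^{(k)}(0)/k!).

L = -4 + (1 + 10·x + 9·x^2)·Dx  (order 1).
h: a_k = 4, 16, -48, 208, -1136, 7056, …
ICs: h(0) = 4.

f: a_k = 4, 8, -8, 16, -40, 112, …
h₀=f(r): pull back L_f along r ⇒ L₀.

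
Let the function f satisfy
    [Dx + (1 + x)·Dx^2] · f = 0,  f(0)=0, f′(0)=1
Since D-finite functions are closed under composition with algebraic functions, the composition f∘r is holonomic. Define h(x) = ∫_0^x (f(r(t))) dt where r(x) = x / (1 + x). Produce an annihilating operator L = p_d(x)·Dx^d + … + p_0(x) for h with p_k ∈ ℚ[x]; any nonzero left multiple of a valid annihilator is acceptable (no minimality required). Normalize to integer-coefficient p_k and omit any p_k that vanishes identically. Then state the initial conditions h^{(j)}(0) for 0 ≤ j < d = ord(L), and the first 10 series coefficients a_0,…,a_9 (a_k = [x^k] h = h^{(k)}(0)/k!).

f: a_k = 0, 1, -1/2, 1/3, -1/4, 1/5, -1/6, 1/7, -1/8, 1/9, …
h₀=f(r): pull back L_f along r ⇒ L₀.
Integrate: L := L₀·Dx.
L = (3 + 4·x)·Dx^2 + (1 + 3·x + 2·x^2)·Dx^3  (order 3).
h: a_k = 0, 0, 1/2, -1/2, 7/12, -3/4, 31/30, -3/2, 127/56, -85/24, …
ICs: h(0) = 0, h′(0) = 0, h′′(0) = 1.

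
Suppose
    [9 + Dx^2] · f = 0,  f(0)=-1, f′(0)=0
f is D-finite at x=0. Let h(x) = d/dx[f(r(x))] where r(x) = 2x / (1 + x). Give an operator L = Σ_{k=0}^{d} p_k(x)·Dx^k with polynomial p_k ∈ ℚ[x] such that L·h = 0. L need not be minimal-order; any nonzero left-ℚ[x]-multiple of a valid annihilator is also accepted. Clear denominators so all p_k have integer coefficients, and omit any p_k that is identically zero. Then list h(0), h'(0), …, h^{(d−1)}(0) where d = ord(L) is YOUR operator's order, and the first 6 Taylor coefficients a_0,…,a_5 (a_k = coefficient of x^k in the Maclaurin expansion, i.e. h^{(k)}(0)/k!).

L = (42 + 12·x + 6·x^2) + (6 + 18·x + 18·x^2 + 6·x^3)·Dx + (1 + 4·x + 6·x^2 + 4·x^3 + x^4)·Dx^2  (order 2).
h: a_k = 0, 36, -108, 0, 720, -11556/5, …
ICs: h(0) = 0, h′(0) = 36.

f: a_k = -1, 0, 9/2, 0, -27/8, 0, …
Change of var in L_f (x↦r) gives L₀.
h₀' ⇒ L via d/dx closure of L₀.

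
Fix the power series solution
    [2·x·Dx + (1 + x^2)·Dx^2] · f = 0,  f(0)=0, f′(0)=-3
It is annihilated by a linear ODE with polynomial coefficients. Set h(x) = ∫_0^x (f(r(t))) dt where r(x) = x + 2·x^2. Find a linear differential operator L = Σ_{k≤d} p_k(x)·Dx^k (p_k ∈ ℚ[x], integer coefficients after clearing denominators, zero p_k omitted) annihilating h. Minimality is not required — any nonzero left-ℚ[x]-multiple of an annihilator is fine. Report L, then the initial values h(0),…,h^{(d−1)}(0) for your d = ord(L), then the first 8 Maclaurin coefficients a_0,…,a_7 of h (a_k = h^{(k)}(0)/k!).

f: a_k = 0, -3, 0, 1, 0, -3/5, 0, 3/7, …
Substitute x→r, Dx→(1/r')Dx; clear ⇒ L₀.
h=∫₀ˣh₀: take L = L₀·Dx.
L = (-4 + 2·x + 16·x^2 + 48·x^3 + 48·x^4)·Dx^2 + (1 + 4·x + x^2 + 8·x^3 + 20·x^4 + 16·x^5)·Dx^3  (order 3).
h: a_k = 0, 0, -3/2, -2, 1/4, 6/5, 19/10, 2/7, …
ICs: h(0) = 0, h′(0) = 0, h′′(0) = -3.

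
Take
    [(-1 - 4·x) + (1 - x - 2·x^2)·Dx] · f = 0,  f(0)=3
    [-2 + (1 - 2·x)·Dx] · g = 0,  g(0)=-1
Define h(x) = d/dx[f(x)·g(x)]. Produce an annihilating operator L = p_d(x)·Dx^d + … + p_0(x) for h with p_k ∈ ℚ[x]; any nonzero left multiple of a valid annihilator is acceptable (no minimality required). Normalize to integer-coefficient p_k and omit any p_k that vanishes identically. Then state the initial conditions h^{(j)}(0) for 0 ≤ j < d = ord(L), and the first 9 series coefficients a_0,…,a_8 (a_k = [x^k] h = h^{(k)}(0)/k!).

L = (6 + 16·x + 16·x^2) + (-1 - x + 4·x^2 + 4·x^3)·Dx  (order 1).
h: a_k = -9, -54, -207, -684, -2025, -5634, -14931, -38232, -95229, …
ICs: h(0) = -9.

f: a_k = 3, 3, 9, 15, 33, 63, 129, 255, 513, …
g: a_k = -1, -2, -4, -8, -16, -32, -64, -128, -256, …
f·g: L₀ = L_f ⊗_s L_g, ord ≤ 1·1.
h=h₀': d/dx-closure on L₀ ⇒ L.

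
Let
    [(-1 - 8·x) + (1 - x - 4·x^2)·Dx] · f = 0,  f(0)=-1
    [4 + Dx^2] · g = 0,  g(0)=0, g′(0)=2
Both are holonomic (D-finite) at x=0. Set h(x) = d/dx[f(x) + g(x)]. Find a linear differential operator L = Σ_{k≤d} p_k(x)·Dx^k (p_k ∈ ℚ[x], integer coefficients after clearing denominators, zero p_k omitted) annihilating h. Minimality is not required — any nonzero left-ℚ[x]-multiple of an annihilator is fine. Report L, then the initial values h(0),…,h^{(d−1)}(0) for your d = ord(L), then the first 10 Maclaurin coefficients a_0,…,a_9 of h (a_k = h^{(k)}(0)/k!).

f: a_k = -1, -1, -5, -9, -29, -65, -181, -441, -1165, -2929, …
g: a_k = 0, 2, 0, -4/3, 0, 4/15, 0, -8/315, 0, 4/2835, …
L₀ := lclm(L_f,L_g); ord L₀ ≤ 1+2.
h₀' ⇒ L via d/dx closure of L₀.
L = (1472 + 8672·x + 38224·x^2 + 28480·x^3 + 58880·x^4 + 9216·x^5 + 12288·x^6) + (-116 - 892·x + 504·x^2 + 2312·x^3 + 5920·x^4 + 10368·x^5 + 3584·x^6 + 4096·x^7)·Dx + (368 + 2168·x + 9556·x^2 + 7120·x^3 + 14720·x^4 + 2304·x^5 + 3072·x^6)·Dx^2 + (-29 - 223·x + 126·x^2 + 578·x^3 + 1480·x^4 + 2592·x^5 + 896·x^6 + 1024·x^7)·Dx^3  (order 3).
h: a_k = 1, -10, -31, -116, -971/3, -1086, -138923/45, -9320, -8303711/315, -75890, …
ICs: h(0) = 1, h′(0) = -10, h′′(0) = -62.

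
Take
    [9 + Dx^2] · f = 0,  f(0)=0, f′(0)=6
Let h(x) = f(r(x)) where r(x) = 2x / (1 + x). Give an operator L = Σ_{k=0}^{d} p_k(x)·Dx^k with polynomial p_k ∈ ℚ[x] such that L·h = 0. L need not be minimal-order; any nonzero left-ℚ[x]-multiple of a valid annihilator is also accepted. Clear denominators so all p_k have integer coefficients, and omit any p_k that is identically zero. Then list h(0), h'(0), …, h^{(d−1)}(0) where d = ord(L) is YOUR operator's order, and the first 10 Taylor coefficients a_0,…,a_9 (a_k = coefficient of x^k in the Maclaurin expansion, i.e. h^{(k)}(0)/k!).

f: a_k = 0, 6, 0, -9, 0, 81/20, 0, -243/280, 0, 243/2240, …
Change of var in L_f (x↦r) gives L₀.
L = 36 + (2 + 6·x + 6·x^2 + 2·x^3)·Dx + (1 + 4·x + 6·x^2 + 4·x^3 + x^4)·Dx^2  (order 2).
h: a_k = 0, 12, -12, -60, 204, -1452/5, 60, 26772/35, -11292/5, 28092/7, …
ICs: h(0) = 0, h′(0) = 12.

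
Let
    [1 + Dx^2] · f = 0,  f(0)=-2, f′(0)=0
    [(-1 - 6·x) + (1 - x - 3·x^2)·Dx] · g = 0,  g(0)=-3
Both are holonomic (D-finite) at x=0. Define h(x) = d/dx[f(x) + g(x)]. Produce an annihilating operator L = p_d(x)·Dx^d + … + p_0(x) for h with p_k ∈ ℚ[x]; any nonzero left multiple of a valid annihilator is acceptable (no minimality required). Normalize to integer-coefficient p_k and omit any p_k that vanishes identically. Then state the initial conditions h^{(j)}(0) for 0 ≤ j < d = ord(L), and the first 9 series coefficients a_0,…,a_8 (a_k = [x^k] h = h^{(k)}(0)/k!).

L = (464 + 2522·x + 8618·x^2 + 6330·x^3 + 9630·x^4 + 486·x^5 + 486·x^6) + (-43 - 249·x + 114·x^2 + 559·x^3 + 1500·x^4 + 1863·x^5 + 189·x^6 + 162·x^7)·Dx + (464 + 2522·x + 8618·x^2 + 6330·x^3 + 9630·x^4 + 486·x^5 + 486·x^6)·Dx^2 + (-43 - 249·x + 114·x^2 + 559·x^3 + 1500·x^4 + 1863·x^5 + 189·x^6 + 162·x^7)·Dx^3  (order 3).
h: a_k = -3, -22, -63, -685/3, -600, -104759/60, -4557, -30723841/2520, -31293, …
ICs: h(0) = -3, h′(0) = -22, h′′(0) = -126.

f: a_k = -2, 0, 1, 0, -1/12, 0, 1/360, 0, -1/20160, …
g: a_k = -3, -3, -12, -21, -57, -120, -291, -651, -1524, …
f+g: L₀ = lclm(L_f,L_g), ord ≤ 2+1.
h₀' ⇒ L via d/dx closure of L₀.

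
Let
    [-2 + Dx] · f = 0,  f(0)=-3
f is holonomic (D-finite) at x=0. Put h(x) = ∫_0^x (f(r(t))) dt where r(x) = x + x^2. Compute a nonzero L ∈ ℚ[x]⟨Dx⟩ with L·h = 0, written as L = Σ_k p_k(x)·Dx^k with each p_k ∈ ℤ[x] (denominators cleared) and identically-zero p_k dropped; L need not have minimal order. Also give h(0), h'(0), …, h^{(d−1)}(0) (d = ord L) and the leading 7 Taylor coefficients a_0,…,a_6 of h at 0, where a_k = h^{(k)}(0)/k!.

L = (-2 - 4·x)·Dx + Dx^2  (order 2).
h: a_k = 0, -3, -3, -4, -4, -4, -52/15, …
ICs: h(0) = 0, h′(0) = -3.

f: a_k = -3, -6, -6, -4, -2, -4/5, -4/15, …
Substitute x→r, Dx→(1/r')Dx; clear ⇒ L₀.
h=∫h₀ ⇒ L = L₀·Dx.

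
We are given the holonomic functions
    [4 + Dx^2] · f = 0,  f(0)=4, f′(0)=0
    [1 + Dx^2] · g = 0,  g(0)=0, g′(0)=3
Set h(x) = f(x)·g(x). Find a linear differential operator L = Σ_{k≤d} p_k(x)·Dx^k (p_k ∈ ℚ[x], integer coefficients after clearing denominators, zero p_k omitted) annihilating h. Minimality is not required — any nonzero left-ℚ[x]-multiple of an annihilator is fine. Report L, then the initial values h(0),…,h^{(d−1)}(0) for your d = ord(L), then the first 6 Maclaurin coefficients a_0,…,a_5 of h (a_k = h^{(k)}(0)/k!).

f: a_k = 4, 0, -8, 0, 8/3, 0, …
g: a_k = 0, 3, 0, -1/2, 0, 1/40, …
f·g: L₀ = L_f ⊗_s L_g, ord ≤ 2·2.
L = 9 + 10·Dx^2 + Dx^4  (order 4).
h: a_k = 0, 12, 0, -26, 0, 121/10, …
ICs: h(0) = 0, h′(0) = 12, h′′(0) = 0, h′′′(0) = -156.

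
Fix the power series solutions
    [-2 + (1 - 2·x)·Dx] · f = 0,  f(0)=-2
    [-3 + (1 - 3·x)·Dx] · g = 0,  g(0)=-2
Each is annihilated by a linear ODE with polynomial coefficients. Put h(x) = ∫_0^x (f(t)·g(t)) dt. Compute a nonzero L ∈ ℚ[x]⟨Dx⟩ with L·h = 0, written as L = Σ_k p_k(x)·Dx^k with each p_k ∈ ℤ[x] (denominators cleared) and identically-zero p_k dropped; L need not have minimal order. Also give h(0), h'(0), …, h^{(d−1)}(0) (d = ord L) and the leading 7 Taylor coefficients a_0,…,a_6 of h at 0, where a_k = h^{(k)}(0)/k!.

L = (-5 + 12·x)·Dx + (1 - 5·x + 6·x^2)·Dx^2  (order 2).
h: a_k = 0, 4, 10, 76/3, 65, 844/5, 1330/3, …
ICs: h(0) = 0, h′(0) = 4.

f: a_k = -2, -4, -8, -16, -32, -64, -128, …
g: a_k = -2, -6, -18, -54, -162, -486, -1458, …
L₀ := L_f ⊗_s L_g (sym. prod.), ord ≤ 1.
∫: right-multiply L₀ by Dx.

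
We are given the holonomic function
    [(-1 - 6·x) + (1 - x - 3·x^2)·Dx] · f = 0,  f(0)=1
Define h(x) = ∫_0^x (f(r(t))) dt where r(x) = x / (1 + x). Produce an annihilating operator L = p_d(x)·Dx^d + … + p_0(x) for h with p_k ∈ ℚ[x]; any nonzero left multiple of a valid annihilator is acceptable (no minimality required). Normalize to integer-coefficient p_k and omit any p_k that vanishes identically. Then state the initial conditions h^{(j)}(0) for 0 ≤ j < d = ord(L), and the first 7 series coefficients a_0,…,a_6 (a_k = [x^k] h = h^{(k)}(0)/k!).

L = (1 + 7·x)·Dx + (-1 - 2·x + 2·x^2 + 3·x^3)·Dx^2  (order 2).
h: a_k = 0, 1, 1/2, 1, 0, 9/5, -3/2, …
ICs: h(0) = 0, h′(0) = 1.

f: a_k = 1, 1, 4, 7, 19, 40, 97, …
L₀ from L_f via x↦r, Dx↦r'^{-1}Dx.
h=∫₀ˣh₀: take L = L₀·Dx.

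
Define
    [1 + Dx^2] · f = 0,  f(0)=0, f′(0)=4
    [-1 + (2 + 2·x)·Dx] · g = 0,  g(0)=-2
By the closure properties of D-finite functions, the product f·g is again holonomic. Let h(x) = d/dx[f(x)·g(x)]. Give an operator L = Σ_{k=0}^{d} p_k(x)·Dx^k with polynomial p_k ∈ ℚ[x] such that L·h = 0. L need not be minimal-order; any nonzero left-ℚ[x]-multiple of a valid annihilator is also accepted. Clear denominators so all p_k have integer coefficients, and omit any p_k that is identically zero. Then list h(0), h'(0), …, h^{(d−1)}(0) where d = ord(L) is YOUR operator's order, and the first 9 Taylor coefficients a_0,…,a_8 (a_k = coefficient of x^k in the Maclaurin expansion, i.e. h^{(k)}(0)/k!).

L = (53 + 144·x + 136·x^2 + 64·x^3 + 16·x^4) + (-4 - 36·x - 48·x^2 - 16·x^3)·Dx + (28 + 88·x + 108·x^2 + 64·x^3 + 16·x^4)·Dx^2  (order 2).
h: a_k = -8, -8, 7, 2/3, 19/48, -81/80, 983/1152, -7727/10080, 185275/258048, …
ICs: h(0) = -8, h′(0) = -8.

f: a_k = 0, 4, 0, -2/3, 0, 1/30, 0, -1/1260, 0, …
g: a_k = -2, -1, 1/4, -1/8, 5/64, -7/128, 21/512, -33/1024, 429/16384, …
h₀=f·g: eliminate ⇒ L₀, order ≤ 2·1.
h=h₀': d/dx-closure on L₀ ⇒ L.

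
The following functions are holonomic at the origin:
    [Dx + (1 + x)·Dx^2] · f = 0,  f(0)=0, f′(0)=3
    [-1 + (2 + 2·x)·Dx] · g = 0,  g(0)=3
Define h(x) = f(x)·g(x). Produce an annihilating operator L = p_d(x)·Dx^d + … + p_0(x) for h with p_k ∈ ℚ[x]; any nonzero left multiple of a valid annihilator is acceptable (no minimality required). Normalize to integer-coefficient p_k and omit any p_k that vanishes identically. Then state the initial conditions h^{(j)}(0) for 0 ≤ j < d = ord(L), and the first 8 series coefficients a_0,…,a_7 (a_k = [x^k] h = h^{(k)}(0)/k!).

L = 1 + (4 + 8·x + 4·x^2)·Dx^2  (order 2).
h: a_k = 0, 9, 0, -3/8, 3/8, -213/640, 93/320, -9129/35840, …
ICs: h(0) = 0, h′(0) = 9.

f: a_k = 0, 3, -3/2, 1, -3/4, 3/5, -1/2, 3/7, …
g: a_k = 3, 3/2, -3/8, 3/16, -15/128, 21/256, -63/1024, 99/2048, …
Sym-product of L_f,L_g gives L₀ (≤ ord 2).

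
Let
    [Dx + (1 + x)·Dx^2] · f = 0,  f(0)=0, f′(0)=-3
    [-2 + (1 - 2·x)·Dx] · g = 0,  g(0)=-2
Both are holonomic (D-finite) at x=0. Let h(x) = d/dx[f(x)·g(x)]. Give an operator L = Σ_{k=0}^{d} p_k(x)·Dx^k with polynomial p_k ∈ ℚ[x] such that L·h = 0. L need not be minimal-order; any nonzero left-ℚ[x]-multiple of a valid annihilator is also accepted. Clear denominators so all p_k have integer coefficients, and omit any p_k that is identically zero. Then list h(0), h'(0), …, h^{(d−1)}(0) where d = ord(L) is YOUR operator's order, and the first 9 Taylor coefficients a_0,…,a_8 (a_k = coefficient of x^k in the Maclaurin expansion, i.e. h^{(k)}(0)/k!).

f: a_k = 0, -3, 3/2, -1, 3/4, -3/5, 1/2, -3/7, 3/8, …
g: a_k = -2, -4, -8, -16, -32, -64, -128, -256, -512, …
f·g: L₀ = L_f ⊗_s L_g, ord ≤ 2·1.
Derive L from L₀ (diff closure).
L = 8 + (4 + 10·x)·Dx + (-1 + x + 2·x^2)·Dx^2  (order 2).
h: a_k = 6, 18, 60, 154, 391, 4662/5, 10908/5, 174318/35, 784851/70, …
ICs: h(0) = 6, h′(0) = 18.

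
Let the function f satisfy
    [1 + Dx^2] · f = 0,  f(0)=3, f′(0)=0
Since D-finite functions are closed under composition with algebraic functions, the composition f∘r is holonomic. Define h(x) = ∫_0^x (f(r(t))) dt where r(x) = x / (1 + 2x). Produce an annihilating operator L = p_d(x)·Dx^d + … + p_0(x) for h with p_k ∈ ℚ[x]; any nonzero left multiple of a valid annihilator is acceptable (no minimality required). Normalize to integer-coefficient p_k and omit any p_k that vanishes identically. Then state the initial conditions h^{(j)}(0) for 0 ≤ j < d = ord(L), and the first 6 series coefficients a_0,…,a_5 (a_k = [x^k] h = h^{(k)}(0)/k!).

f: a_k = 3, 0, -3/2, 0, 1/8, 0, …
h₀=f(r): pull back L_f along r ⇒ L₀.
Integrate: L := L₀·Dx.
L = Dx + (4 + 24·x + 48·x^2 + 32·x^3)·Dx^2 + (1 + 8·x + 24·x^2 + 32·x^3 + 16·x^4)·Dx^3  (order 3).
h: a_k = 0, 3, 0, -1/2, 3/2, -143/40, …
ICs: h(0) = 0, h′(0) = 3, h′′(0) = 0.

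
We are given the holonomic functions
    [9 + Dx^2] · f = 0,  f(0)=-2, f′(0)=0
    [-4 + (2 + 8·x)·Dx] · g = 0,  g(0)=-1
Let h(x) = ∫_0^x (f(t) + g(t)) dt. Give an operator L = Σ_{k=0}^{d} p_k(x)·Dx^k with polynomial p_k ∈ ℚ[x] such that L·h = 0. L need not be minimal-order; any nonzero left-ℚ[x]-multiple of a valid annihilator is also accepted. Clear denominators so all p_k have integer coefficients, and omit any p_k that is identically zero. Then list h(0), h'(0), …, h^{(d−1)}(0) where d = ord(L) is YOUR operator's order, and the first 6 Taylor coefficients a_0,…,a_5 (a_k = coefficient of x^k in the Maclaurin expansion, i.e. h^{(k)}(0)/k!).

L = (-378 - 1296·x - 2592·x^2)·Dx + (45 + 828·x + 3888·x^2 + 5184·x^3)·Dx^2 + (-42 - 144·x - 288·x^2)·Dx^3 + (5 + 92·x + 432·x^2 + 576·x^3)·Dx^4  (order 4).
h: a_k = 0, -3, -1, 11/3, -1, 13/20, …
ICs: h(0) = 0, h′(0) = -3, h′′(0) = -2, h′′′(0) = 22.

f: a_k = -2, 0, 9, 0, -27/4, 0, …
g: a_k = -1, -2, 2, -4, 10, -28, …
Weyl lclm of L_f,L_g ⇒ L₀ (ord ≤ 3).
Integrate: L := L₀·Dx.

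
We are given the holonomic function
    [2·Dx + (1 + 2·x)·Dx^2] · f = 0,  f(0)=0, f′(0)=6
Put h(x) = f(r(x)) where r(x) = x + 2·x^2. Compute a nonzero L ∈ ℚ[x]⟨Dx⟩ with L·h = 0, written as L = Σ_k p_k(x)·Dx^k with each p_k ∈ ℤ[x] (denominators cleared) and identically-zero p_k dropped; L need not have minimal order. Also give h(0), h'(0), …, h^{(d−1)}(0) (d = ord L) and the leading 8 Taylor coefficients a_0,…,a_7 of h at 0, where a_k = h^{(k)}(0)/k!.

f: a_k = 0, 6, -6, 8, -12, 96/5, -32, 384/7, …
Substitute x→r, Dx→(1/r')Dx; clear ⇒ L₀.
L = (-2 + 8·x + 16·x^2)·Dx + (1 + 6·x + 12·x^2 + 16·x^3)·Dx^2  (order 2).
h: a_k = 0, 6, 6, -16, 12, 96/5, -64, 384/7, …
ICs: h(0) = 0, h′(0) = 6.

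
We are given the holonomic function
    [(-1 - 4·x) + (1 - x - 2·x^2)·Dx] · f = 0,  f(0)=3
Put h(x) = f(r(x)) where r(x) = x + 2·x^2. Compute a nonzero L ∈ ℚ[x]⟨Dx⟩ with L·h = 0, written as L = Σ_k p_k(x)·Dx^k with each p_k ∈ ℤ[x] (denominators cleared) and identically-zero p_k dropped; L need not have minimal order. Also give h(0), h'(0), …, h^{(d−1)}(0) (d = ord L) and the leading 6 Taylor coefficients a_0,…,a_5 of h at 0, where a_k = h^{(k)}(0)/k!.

f: a_k = 3, 3, 9, 15, 33, 63, …
Change of var in L_f (x↦r) gives L₀.
L = (1 + 8·x + 24·x^2 + 32·x^3) + (-1 + x + 4·x^2 + 8·x^3 + 8·x^4)·Dx  (order 1).
h: a_k = 3, 3, 15, 51, 159, 507, …
ICs: h(0) = 3.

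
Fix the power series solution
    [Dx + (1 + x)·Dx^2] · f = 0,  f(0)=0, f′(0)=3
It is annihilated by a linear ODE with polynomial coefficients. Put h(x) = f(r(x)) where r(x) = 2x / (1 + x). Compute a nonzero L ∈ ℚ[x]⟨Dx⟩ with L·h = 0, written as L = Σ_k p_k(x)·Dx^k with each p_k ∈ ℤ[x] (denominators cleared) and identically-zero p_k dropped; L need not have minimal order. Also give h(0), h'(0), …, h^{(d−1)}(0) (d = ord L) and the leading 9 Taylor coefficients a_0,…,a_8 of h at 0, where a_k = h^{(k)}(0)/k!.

f: a_k = 0, 3, -3/2, 1, -3/4, 3/5, -1/2, 3/7, -3/8, …
f∘r: x↦r, Dx↦Dx/r' in L_f ⇒ L₀.
L = (4 + 6·x)·Dx + (1 + 4·x + 3·x^2)·Dx^2  (order 2).
h: a_k = 0, 6, -12, 26, -60, 726/5, -364, 6558/7, -2460, …
ICs: h(0) = 0, h′(0) = 6.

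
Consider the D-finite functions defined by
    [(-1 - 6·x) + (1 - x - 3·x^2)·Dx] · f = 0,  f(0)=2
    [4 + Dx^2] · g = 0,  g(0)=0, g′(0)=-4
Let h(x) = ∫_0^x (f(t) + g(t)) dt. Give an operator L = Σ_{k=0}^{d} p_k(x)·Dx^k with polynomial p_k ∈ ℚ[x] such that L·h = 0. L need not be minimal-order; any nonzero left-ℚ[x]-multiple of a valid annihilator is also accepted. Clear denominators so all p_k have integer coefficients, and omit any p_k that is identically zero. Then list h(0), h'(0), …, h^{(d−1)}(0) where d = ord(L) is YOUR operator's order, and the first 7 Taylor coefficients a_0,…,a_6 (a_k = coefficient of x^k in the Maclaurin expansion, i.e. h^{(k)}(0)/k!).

f: a_k = 2, 2, 8, 14, 38, 80, 194, …
g: a_k = 0, -4, 0, 8/3, 0, -8/15, 0, …
L₀ := lclm(L_f,L_g); ord L₀ ≤ 1+2.
h=∫h₀ ⇒ L = L₀·Dx.
L = (92 + 608·x + 512·x^2 + 1104·x^3 + 360·x^4 + 432·x^5)·Dx + (-24 + 4·x + 24·x^2 + 80·x^3 + 180·x^4 + 216·x^5 + 216·x^6)·Dx^2 + (23 + 152·x + 128·x^2 + 276·x^3 + 90·x^4 + 108·x^5)·Dx^3 + (-6 + x + 6·x^2 + 20·x^3 + 45·x^4 + 54·x^5 + 54·x^6)·Dx^4  (order 4).
h: a_k = 0, 2, -1, 8/3, 25/6, 38/5, 596/45, …
ICs: h(0) = 0, h′(0) = 2, h′′(0) = -2, h′′′(0) = 16.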